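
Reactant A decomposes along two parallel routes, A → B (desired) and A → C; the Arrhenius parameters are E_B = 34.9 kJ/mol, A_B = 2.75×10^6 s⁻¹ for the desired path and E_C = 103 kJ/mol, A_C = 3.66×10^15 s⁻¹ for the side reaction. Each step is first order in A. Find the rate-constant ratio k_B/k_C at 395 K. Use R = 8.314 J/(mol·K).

0.762

With equal orders, S_{B/C} = k_B/k_C = (A_B/A_C)·exp[(E_C−E_B)/(RT)].
(E_C−E_B)/(RT) = (103−34.9)×10³/(8.314×395) = 68100/3284 = 20.74.
k_B/k_C = (2.75×10^6/3.66×10^15)·exp(20.74) = 7.514×10^-10 × 1.014×10^9 = 0.762.
Since E_B < E_C, lowering the temperature improves selectivity toward B.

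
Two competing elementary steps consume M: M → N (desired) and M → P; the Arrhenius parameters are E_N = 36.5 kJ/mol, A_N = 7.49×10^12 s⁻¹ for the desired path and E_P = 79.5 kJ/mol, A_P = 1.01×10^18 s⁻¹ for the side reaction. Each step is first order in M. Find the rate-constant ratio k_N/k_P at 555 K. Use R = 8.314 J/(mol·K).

k_N/k_P = (A_N/A_P)·exp[−(E_N−E_P)/(RT)] = (A_N/A_P)·exp[(E_P−E_N)/(RT)].
(E_P−E_N)/(RT) = (79.5−36.5)×10³/(8.314×555) = 43000/4614 = 9.319.
k_N/k_P = (7.49×10^12/1.01×10^18)·exp(9.319) = 7.416×10^-6 × 11147 = 0.0827.
Since E_N < E_P, lowering the temperature improves selectivity toward N.

0.0827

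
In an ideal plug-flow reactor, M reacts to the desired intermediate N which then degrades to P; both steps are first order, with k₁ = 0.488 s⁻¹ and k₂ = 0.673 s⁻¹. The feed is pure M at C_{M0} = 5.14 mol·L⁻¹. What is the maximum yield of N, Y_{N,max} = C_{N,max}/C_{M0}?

0.311

At the optimum, C_{N,max}/C_{M0} = (k₁/k₂)^[k₂/(k₂−k₁)].
= (0.488/0.673)^(0.673/(0.673−0.488)) = (0.7251)^(3.638) = 0.3106.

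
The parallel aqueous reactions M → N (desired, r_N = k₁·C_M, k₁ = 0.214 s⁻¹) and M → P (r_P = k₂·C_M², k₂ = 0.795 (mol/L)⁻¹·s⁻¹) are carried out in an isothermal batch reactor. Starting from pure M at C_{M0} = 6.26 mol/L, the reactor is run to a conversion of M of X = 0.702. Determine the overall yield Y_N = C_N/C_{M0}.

0.0481

C_M = C_{M0}(1−X) = 1.865 mol/L.
Along a PFR/batch, dC_N/dC_M = −r_N/(r_N+r_P) = −k₁/(k₁+k₂·C_M).
Integrating from C_{M0} to C_M: C_N = (0.214/0.795)·ln[(0.214+0.795·6.26)/(0.214+0.795·1.87)] = 0.2692·ln(5.191/1.697) = 0.3009 mol/L.
Y_N = C_N/C_{M0} = 0.3009/6.26 = 0.0481.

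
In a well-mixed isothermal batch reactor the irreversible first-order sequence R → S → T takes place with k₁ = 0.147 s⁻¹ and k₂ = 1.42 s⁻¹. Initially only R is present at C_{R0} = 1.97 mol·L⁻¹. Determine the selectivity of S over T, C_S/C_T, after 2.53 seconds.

Solving the coupled first-order balances gives C_S(t) = [k₁/(k₂−k₁)]·C_{R0}·(e^(−k₁t) − e^(−k₂t)).
e^(−k₁t) = e^(−0.147×2.53) = e^(−0.3719) = 0.6894; e^(−k₂t) = e^(−3.593) = 0.02753.
C_S = 0.147×1.97/(1.42−0.147) × (0.6894−0.02753) = 0.2275×0.6619 = 0.1506 mol·L⁻¹.
C_R = C_{R0}e^(−k₁t) = 1.358 mol·L⁻¹, so C_T = C_{R0}−C_R−C_S = 0.4613 mol·L⁻¹; C_S/C_T = 0.326.

0.326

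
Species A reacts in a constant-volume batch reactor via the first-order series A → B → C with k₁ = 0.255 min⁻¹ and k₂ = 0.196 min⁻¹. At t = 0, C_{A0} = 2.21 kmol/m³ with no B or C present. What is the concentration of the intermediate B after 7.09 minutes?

Solving the coupled first-order balances gives C_B(t) = [k₁/(k₂−k₁)]·C_{A0}·(e^(−k₁t) − e^(−k₂t)).
e^(−k₁t) = e^(−0.255×7.09) = e^(−1.808) = 0.1640; e^(−k₂t) = e^(−1.390) = 0.2492.
C_B = 0.255×2.21/(0.196−0.255) × (0.1640−0.2492) = (-9.552)×(-0.08518) = 0.8136 kmol/m³.

0.814 kmol/m³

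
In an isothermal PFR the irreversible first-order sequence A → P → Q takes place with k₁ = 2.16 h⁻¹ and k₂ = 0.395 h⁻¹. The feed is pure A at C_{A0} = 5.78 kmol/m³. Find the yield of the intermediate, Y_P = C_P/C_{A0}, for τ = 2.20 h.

Solving the coupled first-order balances gives C_P(τ) = [k₁/(k₂−k₁)]·C_{A0}·(e^(−k₁τ) − e^(−k₂τ)).
e^(−k₁τ) = e^(−2.16×2.20) = e^(−4.752) = 0.008634; e^(−k₂τ) = e^(−0.8690) = 0.4194.
C_P = 2.16×5.78/(0.395−2.16) × (0.008634−0.4194) = (-7.074)×(-0.4107) = 2.905 kmol/m³.
Y_P = C_P/C_{A0} = 2.905/5.78 = 0.503.

0.503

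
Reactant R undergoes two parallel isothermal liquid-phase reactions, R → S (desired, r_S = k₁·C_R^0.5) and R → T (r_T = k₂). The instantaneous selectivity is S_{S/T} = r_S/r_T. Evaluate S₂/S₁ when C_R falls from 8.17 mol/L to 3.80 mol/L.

S_{S/T} = (k₁/k₂)·C_R^0.5, so S₂/S₁ = (C_{R,2}/C_{R,1})^0.5.
= (3.80/8.17)^0.5 = (0.4651)^0.5 = 0.682.
Selectivity toward S falls as C_R falls — high-concentration operation is favoured.

0.682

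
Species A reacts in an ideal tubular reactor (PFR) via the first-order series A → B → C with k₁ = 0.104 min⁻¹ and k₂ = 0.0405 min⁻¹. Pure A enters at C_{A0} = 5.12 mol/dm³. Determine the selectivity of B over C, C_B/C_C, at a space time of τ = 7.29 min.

5.67

Solving the coupled first-order balances gives C_B(τ) = [k₁/(k₂−k₁)]·C_{A0}·(e^(−k₁τ) − e^(−k₂τ)).
e^(−k₁τ) = e^(−0.104×7.29) = e^(−0.7582) = 0.4685; e^(−k₂τ) = e^(−0.2952) = 0.7443.
C_B = 0.104×5.12/(0.0405−0.104) × (0.4685−0.7443) = (-8.386)×(-0.2758) = 2.313 mol/dm³.
C_A = C_{A0}e^(−k₁τ) = 2.399 mol/dm³, so C_C = C_{A0}−C_A−C_B = 0.4082 mol/dm³; C_B/C_C = 5.67.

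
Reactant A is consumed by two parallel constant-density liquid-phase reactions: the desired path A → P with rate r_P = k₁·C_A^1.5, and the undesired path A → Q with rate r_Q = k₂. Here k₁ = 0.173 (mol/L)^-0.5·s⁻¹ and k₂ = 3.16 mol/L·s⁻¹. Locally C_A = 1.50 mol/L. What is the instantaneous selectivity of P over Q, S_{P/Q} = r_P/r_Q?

S_{P/Q} = r_P/r_Q = (k₁·C_A^1.5)/(k₂) = (k₁/k₂)·C_A^1.5.
= (0.173×1.500^1.5) / (3.16) = 0.3178/3.160 = 0.101.

0.101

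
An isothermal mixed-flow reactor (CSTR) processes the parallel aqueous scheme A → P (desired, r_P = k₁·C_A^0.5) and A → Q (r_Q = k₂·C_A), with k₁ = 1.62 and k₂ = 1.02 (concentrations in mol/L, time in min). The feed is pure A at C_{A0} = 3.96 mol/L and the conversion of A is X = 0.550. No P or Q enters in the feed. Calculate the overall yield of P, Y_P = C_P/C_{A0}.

Exit C_A = C_{A0}(1−X) = 3.96×0.450 = 1.782 mol/L.
In a CSTR the entire volume is at exit conditions, so r_P = 1.62×1.782^0.5 = 2.163 and r_Q = 1.02×1.782 = 1.818.
Fraction of consumed A going to P: r_P/(r_P+r_Q) = 0.5433.
C_P = 0.5433·C_{A0}·X = 0.5433×3.96×0.550 = 1.18 mol/L; Y_P = C_P/C_{A0} = 0.299.

0.299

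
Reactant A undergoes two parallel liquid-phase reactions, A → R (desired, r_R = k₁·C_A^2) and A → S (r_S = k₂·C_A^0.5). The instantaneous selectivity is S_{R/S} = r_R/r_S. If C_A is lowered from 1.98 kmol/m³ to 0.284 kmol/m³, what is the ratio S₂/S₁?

S_{R/S} = (k₁/k₂)·C_A^1.5, so S₂/S₁ = (C_{A,2}/C_{A,1})^1.5.
= (0.284/1.98)^1.5 = (0.1434)^1.5 = 0.0543.
Selectivity toward R falls as C_A falls — high-concentration operation is favoured.

0.0543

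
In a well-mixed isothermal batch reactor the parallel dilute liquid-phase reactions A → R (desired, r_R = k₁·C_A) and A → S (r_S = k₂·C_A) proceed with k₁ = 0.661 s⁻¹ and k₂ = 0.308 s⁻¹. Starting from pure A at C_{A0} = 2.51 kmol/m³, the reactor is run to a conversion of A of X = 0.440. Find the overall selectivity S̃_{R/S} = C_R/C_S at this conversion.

2.15

C_A = C_{A0}(1−X) = 1.406 kmol/m³.
Both paths are first order in A, so the instantaneous fraction to R is constant: dC_R/d(−C_A) = k₁/(k₁+k₂) = 0.6821.
C_R = 0.6821·(C_{A0}−C_A) = 0.6821×1.104 = 0.753 kmol/m³.
C_S = (C_{A0}−C_A)−C_R = 0.3510 kmol/m³; S̃_{R/S} = 0.7534/0.3510 = 2.15.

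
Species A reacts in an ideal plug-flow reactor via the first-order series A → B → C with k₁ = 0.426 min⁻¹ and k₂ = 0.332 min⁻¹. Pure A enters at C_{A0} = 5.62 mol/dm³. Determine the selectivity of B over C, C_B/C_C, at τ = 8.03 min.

0.209

For first-order series with pure A initially, C_B(τ) = k₁C_{A0}/(k₂−k₁)·(e^(−k₁τ) − e^(−k₂τ)).
e^(−k₁τ) = e^(−0.426×8.03) = e^(−3.421) = 0.03269; e^(−k₂τ) = e^(−2.666) = 0.06953.
C_B = 0.426×5.62/(0.332−0.426) × (0.03269−0.06953) = (-25.47)×(-0.03685) = 0.9384 mol/dm³.
C_A = C_{A0}e^(−k₁τ) = 0.1837 mol/dm³, so C_C = C_{A0}−C_A−C_B = 4.498 mol/dm³; C_B/C_C = 0.209.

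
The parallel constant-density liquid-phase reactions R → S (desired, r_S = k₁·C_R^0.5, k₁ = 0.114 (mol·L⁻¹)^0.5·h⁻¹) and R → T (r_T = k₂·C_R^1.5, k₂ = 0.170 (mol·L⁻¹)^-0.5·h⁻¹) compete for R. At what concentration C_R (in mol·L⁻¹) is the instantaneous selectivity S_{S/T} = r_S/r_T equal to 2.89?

0.232 mol·L⁻¹

S_{S/T} = (k₁/k₂)·C_R⁻¹ ⇒ C_R = (S·k₂/k₁)^(-1).
= (2.89×0.170/0.114)^(-1) = (4.310)^(-1) = 0.232 mol·L⁻¹.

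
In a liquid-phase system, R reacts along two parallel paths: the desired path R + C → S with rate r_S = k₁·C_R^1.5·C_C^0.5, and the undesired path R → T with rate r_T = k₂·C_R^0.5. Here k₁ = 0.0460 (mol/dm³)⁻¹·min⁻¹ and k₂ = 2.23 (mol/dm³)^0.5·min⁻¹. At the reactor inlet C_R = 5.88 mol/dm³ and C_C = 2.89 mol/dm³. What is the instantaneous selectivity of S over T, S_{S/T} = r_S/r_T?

S_{S/T} = r_S/r_T = (k₁·C_R^1.5·C_C^0.5)/(k₂·C_R^0.5) = (k₁/k₂)·C_R·C_C^0.5.
= (0.0460×5.880^1.5×2.890^0.5) / (2.23×5.880^0.5) = 1.115/5.407 = 0.206.
Since the desired path is higher order in R, keeping C_R high (PFR or concentrated feed) favours S.

0.206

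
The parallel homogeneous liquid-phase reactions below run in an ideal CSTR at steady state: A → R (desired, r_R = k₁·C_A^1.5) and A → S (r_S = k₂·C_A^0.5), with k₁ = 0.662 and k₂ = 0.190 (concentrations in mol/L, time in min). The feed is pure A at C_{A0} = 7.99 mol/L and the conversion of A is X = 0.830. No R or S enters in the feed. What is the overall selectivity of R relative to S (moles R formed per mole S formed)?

4.73

Exit C_A = C_{A0}(1−X) = 7.99×0.170 = 1.358 mol/L.
Rates in a CSTR are evaluated at the outlet concentration: r_R = 0.662×1.358^1.5 = 1.048, r_S = 0.190×1.358^0.5 = 0.2214.
Overall selectivity = C_R/C_S = r_Rτ/(r_Sτ) = r_R/r_S = 4.73.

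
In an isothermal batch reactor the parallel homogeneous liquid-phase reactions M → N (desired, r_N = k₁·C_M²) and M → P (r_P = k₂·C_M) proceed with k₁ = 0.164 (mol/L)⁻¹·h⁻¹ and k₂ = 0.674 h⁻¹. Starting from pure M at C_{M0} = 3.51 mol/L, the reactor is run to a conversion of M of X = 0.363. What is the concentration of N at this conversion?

0.522 mol/L

C_M = C_{M0}(1−X) = 2.236 mol/L.
Along a PFR/batch, dC_P/dC_M = −r_P/(r_N+r_P) = −k₂/(k₂+k₁·C_M).
Integrating from C_{M0} to C_M: C_P = (0.674/0.164)·ln[(0.674+0.164·3.51)/(0.674+0.164·2.24)] = 4.110·ln(1.250/1.041) = 0.7520 mol/L.
Then C_N = (C_{M0}−C_M) − C_P = 1.274 − 0.7520 = 0.5221 mol/L.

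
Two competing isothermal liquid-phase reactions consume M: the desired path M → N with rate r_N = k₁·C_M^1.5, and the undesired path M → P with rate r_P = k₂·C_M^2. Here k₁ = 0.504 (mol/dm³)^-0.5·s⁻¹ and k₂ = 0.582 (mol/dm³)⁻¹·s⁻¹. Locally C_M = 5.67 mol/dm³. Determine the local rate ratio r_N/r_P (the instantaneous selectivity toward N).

S_{N/P} = r_N/r_P = (k₁·C_M^1.5)/(k₂·C_M^2) = (k₁/k₂)·C_M^-0.5.
= (0.504×5.670^1.5) / (0.582×5.670^2) = 6.805/18.71 = 0.364.

0.364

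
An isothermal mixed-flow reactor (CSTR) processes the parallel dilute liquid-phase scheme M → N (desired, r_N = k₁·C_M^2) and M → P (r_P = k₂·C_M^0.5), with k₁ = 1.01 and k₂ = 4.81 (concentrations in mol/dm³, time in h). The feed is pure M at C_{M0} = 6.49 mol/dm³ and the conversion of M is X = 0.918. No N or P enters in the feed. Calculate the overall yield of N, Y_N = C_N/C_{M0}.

Exit C_M = C_{M0}(1−X) = 6.49×0.0820 = 0.5322 mol/dm³.
In a CSTR the entire volume is at exit conditions, so r_N = 1.01×0.5322^2 = 0.2860 and r_P = 4.81×0.5322^0.5 = 3.509.
Fraction of consumed M going to N: r_N/(r_N+r_P) = 0.07538.
C_N = 0.07538·C_{M0}·X = 0.07538×6.49×0.918 = 0.449 mol/dm³; Y_N = C_N/C_{M0} = 0.0692.

0.0692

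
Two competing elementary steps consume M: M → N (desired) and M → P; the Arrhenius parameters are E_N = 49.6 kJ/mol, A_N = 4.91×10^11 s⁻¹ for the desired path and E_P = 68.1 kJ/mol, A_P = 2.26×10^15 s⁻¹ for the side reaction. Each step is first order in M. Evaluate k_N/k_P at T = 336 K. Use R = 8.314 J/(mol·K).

With equal orders, S_{N/P} = k_N/k_P = (A_N/A_P)·exp[(E_P−E_N)/(RT)].
(E_P−E_N)/(RT) = (68.1−49.6)×10³/(8.314×336) = 18500/2794 = 6.623.
k_N/k_P = (4.91×10^11/2.26×10^15)·exp(6.623) = 2.173×10^-4 × 751.8 = 0.163.

0.163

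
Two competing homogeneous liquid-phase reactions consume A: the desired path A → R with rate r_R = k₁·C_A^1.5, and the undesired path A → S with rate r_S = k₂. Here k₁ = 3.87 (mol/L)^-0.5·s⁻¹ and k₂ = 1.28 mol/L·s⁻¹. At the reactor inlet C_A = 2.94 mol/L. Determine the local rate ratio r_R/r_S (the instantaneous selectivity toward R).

15.2

S_{R/S} = r_R/r_S = (k₁·C_A^1.5)/(k₂) = (k₁/k₂)·C_A^1.5.
= (3.87×2.940^1.5) / (1.28) = 19.51/1.280 = 15.2.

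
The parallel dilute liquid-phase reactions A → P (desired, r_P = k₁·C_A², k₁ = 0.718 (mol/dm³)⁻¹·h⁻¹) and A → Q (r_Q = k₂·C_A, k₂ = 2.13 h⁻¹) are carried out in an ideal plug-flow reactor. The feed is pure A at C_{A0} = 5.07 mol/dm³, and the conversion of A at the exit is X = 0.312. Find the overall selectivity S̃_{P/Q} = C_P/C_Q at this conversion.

C_A = C_{A0}(1−X) = 3.488 mol/dm³.
Along a PFR/batch, dC_Q/dC_A = −r_Q/(r_P+r_Q) = −k₂/(k₂+k₁·C_A).
Integrating from C_{A0} to C_A: C_Q = (2.13/0.718)·ln[(2.13+0.718·5.07)/(2.13+0.718·3.49)] = 2.967·ln(5.770/4.634) = 0.6502 mol/dm³.
Then C_P = (C_{A0}−C_A) − C_Q = 1.582 − 0.6502 = 0.9316 mol/dm³.
S̃_{P/Q} = C_P/C_Q = 0.9316/0.6502 = 1.43.

1.43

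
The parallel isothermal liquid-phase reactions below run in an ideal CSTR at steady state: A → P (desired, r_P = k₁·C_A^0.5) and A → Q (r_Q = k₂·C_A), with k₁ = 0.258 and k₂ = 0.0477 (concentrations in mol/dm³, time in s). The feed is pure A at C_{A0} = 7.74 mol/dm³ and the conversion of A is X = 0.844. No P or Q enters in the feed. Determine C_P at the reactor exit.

Exit C_A = C_{A0}(1−X) = 7.74×0.156 = 1.207 mol/dm³.
In a CSTR the entire volume is at exit conditions, so r_P = 0.258×1.207^0.5 = 0.2835 and r_Q = 0.0477×1.207 = 0.05759.
Fraction of consumed A going to P: r_P/(r_P+r_Q) = 0.8311.
C_P = 0.8311·C_{A0}·X = 0.8311×7.74×0.844 = 5.43 mol/dm³.

5.43 mol/dm³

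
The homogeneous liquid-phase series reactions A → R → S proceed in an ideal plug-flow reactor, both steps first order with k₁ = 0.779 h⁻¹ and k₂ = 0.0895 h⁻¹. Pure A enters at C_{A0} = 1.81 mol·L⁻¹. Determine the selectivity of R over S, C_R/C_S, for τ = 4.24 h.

For first-order series with pure A initially, C_R(τ) = k₁C_{A0}/(k₂−k₁)·(e^(−k₁τ) − e^(−k₂τ)).
e^(−k₁τ) = e^(−0.779×4.24) = e^(−3.303) = 0.03677; e^(−k₂τ) = e^(−0.3795) = 0.6842.
C_R = 0.779×1.81/(0.0895−0.779) × (0.03677−0.6842) = (-2.045)×(-0.6474) = 1.324 mol·L⁻¹.
C_A = C_{A0}e^(−k₁τ) = 0.06656 mol·L⁻¹, so C_S = C_{A0}−C_A−C_R = 0.4195 mol·L⁻¹; C_R/C_S = 3.16.

3.16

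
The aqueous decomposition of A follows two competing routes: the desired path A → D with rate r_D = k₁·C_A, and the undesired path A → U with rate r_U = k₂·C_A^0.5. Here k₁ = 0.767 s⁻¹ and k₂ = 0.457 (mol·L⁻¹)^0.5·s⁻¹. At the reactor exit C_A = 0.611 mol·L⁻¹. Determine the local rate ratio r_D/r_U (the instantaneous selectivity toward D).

S_{D/U} = r_D/r_U = (k₁·C_A)/(k₂·C_A^0.5) = (k₁/k₂)·C_A^0.5.
= (0.767×0.6110) / (0.457×0.6110^0.5) = 0.4686/0.3572 = 1.31.

1.31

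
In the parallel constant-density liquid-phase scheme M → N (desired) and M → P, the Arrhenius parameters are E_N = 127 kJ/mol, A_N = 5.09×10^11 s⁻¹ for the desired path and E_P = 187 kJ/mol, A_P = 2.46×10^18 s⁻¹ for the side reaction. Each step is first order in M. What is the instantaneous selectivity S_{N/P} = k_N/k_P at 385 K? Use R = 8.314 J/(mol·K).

28.6

k_N/k_P = (A_N/A_P)·exp[−(E_N−E_P)/(RT)] = (A_N/A_P)·exp[(E_P−E_N)/(RT)].
(E_P−E_N)/(RT) = (187−127)×10³/(8.314×385) = 60000/3201 = 18.74.
k_N/k_P = (5.09×10^11/2.46×10^18)·exp(18.74) = 2.069×10^-7 × 1.383×10^8 = 28.6.
Since E_N < E_P, lowering the temperature improves selectivity toward N.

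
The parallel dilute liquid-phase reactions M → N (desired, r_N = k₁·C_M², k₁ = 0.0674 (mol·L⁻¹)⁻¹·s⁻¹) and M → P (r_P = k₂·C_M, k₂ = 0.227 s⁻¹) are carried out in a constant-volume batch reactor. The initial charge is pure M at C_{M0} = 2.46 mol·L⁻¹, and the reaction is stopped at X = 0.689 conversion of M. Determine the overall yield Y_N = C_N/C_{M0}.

0.219

C_M = C_{M0}(1−X) = 0.7651 mol·L⁻¹.
Along a PFR/batch, dC_P/dC_M = −r_P/(r_N+r_P) = −k₂/(k₂+k₁·C_M).
Integrating from C_{M0} to C_M: C_P = (0.227/0.0674)·ln[(0.227+0.0674·2.46)/(0.227+0.0674·0.765)] = 3.368·ln(0.3928/0.2786) = 1.157 mol·L⁻¹.
Then C_N = (C_{M0}−C_M) − C_P = 1.695 − 1.157 = 0.5375 mol·L⁻¹.
Y_N = C_N/C_{M0} = 0.5375/2.46 = 0.219.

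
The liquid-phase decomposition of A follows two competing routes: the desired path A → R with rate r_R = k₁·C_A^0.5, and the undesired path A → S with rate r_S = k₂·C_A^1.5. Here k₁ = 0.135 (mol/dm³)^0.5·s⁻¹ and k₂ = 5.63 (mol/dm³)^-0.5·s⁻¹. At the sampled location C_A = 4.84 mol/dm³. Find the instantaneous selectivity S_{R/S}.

0.00495

S_{R/S} = r_R/r_S = (k₁·C_A^0.5)/(k₂·C_A^1.5) = (k₁/k₂)·C_A⁻¹.
= (0.135×4.840^0.5) / (5.63×4.840^1.5) = 0.2970/59.95 = 0.00495.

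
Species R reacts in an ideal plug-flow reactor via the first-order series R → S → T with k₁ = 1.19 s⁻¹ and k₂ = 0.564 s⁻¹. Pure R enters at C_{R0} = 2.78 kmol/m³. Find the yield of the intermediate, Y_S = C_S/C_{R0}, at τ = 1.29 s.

Solving the coupled first-order balances gives C_S(τ) = [k₁/(k₂−k₁)]·C_{R0}·(e^(−k₁τ) − e^(−k₂τ)).
e^(−k₁τ) = e^(−1.19×1.29) = e^(−1.535) = 0.2154; e^(−k₂τ) = e^(−0.7276) = 0.4831.
C_S = 1.19×2.78/(0.564−1.19) × (0.2154−0.4831) = (-5.285)×(-0.2677) = 1.414 kmol/m³.
Y_S = C_S/C_{R0} = 1.414/2.78 = 0.509.

0.509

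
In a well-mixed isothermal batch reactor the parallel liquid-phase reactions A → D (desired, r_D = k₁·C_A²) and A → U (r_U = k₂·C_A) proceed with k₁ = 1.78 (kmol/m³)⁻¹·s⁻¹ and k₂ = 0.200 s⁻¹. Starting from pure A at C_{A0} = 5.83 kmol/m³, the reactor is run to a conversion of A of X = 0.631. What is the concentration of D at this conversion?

C_A = C_{A0}(1−X) = 2.151 kmol/m³.
Along a PFR/batch, dC_U/dC_A = −r_U/(r_D+r_U) = −k₂/(k₂+k₁·C_A).
Integrating from C_{A0} to C_A: C_U = (0.200/1.78)·ln[(0.200+1.78·5.83)/(0.200+1.78·2.15)] = 0.1124·ln(10.58/4.029) = 0.1084 kmol/m³.
Then C_D = (C_{A0}−C_A) − C_U = 3.679 − 0.1084 = 3.570 kmol/m³.

3.57 kmol/m³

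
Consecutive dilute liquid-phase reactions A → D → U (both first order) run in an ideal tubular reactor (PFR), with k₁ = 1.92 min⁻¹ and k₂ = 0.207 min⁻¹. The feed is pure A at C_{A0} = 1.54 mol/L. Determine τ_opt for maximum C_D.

The intermediate peaks when r₁ = r₂, i.e. k₁e^(−k₁τ) = k₂e^(−k₂τ), giving τ_opt = ln(k₂/k₁)/(k₂−k₁).
= ln(0.207/1.92)/(0.207−1.92) = ln(0.1078)/-1.713 = -2.227/-1.713 = 1.30 min.

1.30 min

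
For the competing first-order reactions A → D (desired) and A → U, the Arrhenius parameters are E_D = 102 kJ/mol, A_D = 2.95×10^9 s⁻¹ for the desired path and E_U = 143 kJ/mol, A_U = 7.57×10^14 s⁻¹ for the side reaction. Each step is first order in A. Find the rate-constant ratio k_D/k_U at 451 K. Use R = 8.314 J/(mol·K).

With equal orders, S_{D/U} = k_D/k_U = (A_D/A_U)·exp[(E_U−E_D)/(RT)].
(E_U−E_D)/(RT) = (143−102)×10³/(8.314×451) = 41000/3750 = 10.93.
k_D/k_U = (2.95×10^9/7.57×10^14)·exp(10.93) = 3.897×10^-6 × 56076 = 0.219.

0.219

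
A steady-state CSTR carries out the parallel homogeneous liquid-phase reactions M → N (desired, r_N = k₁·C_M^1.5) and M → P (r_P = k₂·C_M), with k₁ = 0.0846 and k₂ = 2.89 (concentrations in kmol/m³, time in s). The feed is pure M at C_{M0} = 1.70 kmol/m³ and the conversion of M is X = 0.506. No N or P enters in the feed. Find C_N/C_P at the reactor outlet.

Exit C_M = C_{M0}(1−X) = 1.70×0.494 = 0.8398 kmol/m³.
A CSTR operates uniformly at the exit composition, giving r_N = 0.06511 and r_P = 2.427 (each k·C_M^n at C_M = 0.8398).
Overall selectivity = C_N/C_P = r_Nτ/(r_Pτ) = r_N/r_P = 0.0268.

0.0268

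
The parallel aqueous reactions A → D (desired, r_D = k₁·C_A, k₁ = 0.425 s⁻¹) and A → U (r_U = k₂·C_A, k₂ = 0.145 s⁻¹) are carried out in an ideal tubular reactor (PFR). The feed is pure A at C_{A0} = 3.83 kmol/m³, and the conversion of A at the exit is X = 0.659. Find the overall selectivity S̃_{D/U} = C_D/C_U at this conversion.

2.93

C_A = C_{A0}(1−X) = 1.306 kmol/m³.
Both paths are first order in A, so the instantaneous fraction to D is constant: dC_D/d(−C_A) = k₁/(k₁+k₂) = 0.7456.
C_D = 0.7456·(C_{A0}−C_A) = 0.7456×2.524 = 1.88 kmol/m³.
C_U = (C_{A0}−C_A)−C_D = 0.6421 kmol/m³; S̃_{D/U} = 1.882/0.6421 = 2.93.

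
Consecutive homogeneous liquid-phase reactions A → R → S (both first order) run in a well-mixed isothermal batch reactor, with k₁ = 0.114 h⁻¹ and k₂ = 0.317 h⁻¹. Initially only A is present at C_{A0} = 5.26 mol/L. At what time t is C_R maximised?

The intermediate peaks when r₁ = r₂, i.e. k₁e^(−k₁t) = k₂e^(−k₂t), giving t_opt = ln(k₂/k₁)/(k₂−k₁).
= ln(0.317/0.114)/(0.317−0.114) = ln(2.781)/0.2030 = 1.023/0.2030 = 5.04 h.

5.04 h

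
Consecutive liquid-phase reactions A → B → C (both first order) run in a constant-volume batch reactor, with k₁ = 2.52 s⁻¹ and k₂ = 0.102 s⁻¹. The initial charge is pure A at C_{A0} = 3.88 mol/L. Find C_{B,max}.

3.39 mol/L

Evaluating C_B at t_opt = ln(k₂/k₁)/(k₂−k₁) gives C_{B,max}/C_{A0} = (k₁/k₂)^[k₂/(k₂−k₁)].
= (2.52/0.102)^(0.102/(0.102−2.52)) = (24.71)^(-0.04218) = 0.8735.
C_{B,max} = 0.8735×3.88 = 3.39 mol/L.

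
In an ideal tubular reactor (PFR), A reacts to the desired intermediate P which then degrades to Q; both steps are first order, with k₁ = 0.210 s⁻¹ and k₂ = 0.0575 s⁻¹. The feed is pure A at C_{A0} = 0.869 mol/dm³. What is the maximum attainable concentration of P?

At the optimum, C_{P,max}/C_{A0} = (k₁/k₂)^[k₂/(k₂−k₁)].
= (0.210/0.0575)^(0.0575/(0.0575−0.210)) = (3.652)^(-0.3770) = 0.6136.
C_{P,max} = 0.6136×0.869 = 0.533 mol/dm³.

0.533 mol/dm³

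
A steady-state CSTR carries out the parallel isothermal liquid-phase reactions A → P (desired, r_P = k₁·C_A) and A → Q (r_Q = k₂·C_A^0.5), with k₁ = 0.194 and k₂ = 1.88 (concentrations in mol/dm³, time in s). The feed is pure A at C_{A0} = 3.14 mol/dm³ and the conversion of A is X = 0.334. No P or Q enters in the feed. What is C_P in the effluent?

0.136 mol/dm³

Exit C_A = C_{A0}(1−X) = 3.14×0.666 = 2.091 mol/dm³.
A CSTR operates uniformly at the exit composition, giving r_P = 0.4057 and r_Q = 2.719 (each k·C_A^n at C_A = 2.091).
Fraction of consumed A going to P: r_P/(r_P+r_Q) = 0.1298.
C_P = 0.1298·C_{A0}·X = 0.1298×3.14×0.334 = 0.136 mol/dm³.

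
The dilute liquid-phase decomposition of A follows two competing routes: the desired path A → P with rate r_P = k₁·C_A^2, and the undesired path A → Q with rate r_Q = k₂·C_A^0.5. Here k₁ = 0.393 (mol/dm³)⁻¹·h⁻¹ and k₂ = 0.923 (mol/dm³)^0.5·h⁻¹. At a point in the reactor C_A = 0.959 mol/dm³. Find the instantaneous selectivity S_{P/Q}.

S_{P/Q} = r_P/r_Q = (k₁·C_A^2)/(k₂·C_A^0.5) = (k₁/k₂)·C_A^1.5.
= (0.393×0.9590^2) / (0.923×0.9590^0.5) = 0.3614/0.9039 = 0.400.
Since the desired path is higher order in A, keeping C_A high (PFR or concentrated feed) favours P.

0.400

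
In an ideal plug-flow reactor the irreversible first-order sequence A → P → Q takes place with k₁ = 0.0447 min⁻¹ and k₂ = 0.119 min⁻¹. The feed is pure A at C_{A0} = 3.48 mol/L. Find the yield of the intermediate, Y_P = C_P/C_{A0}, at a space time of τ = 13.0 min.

Solving the coupled first-order balances gives C_P(τ) = [k₁/(k₂−k₁)]·C_{A0}·(e^(−k₁τ) − e^(−k₂τ)).
e^(−k₁τ) = e^(−0.0447×13.0) = e^(−0.5811) = 0.5593; e^(−k₂τ) = e^(−1.547) = 0.2129.
C_P = 0.0447×3.48/(0.119−0.0447) × (0.5593−0.2129) = 2.094×0.3464 = 0.7252 mol/L.
Y_P = C_P/C_{A0} = 0.7252/3.48 = 0.208.

0.208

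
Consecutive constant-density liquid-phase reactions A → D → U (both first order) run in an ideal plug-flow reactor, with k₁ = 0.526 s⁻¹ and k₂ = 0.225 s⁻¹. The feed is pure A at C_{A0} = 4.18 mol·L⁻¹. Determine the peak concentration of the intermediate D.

2.22 mol·L⁻¹

Evaluating C_D at τ_opt = ln(k₂/k₁)/(k₂−k₁) gives C_{D,max}/C_{A0} = (k₁/k₂)^[k₂/(k₂−k₁)].
= (0.526/0.225)^(0.225/(0.225−0.526)) = (2.338)^(-0.7475) = 0.5300.
C_{D,max} = 0.5300×4.18 = 2.22 mol·L⁻¹.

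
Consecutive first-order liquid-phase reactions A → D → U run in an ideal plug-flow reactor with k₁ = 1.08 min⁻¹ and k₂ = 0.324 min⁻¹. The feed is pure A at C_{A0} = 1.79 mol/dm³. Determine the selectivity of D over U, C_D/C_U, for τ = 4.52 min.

0.475

The intermediate concentration in a first-order A→B→C sequence is C_D = k₁C_{A0}(e^(−k₁τ) − e^(−k₂τ))/(k₂−k₁).
e^(−k₁τ) = e^(−1.08×4.52) = e^(−4.882) = 0.007585; e^(−k₂τ) = e^(−1.464) = 0.2312.
C_D = 1.08×1.79/(0.324−1.08) × (0.007585−0.2312) = (-2.557)×(-0.2236) = 0.5718 mol/dm³.
C_A = C_{A0}e^(−k₁τ) = 0.01358 mol/dm³, so C_U = C_{A0}−C_A−C_D = 1.205 mol/dm³; C_D/C_U = 0.475.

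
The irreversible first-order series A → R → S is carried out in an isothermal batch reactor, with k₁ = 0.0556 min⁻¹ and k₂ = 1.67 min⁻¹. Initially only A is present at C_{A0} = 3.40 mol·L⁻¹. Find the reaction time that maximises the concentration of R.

For first-order series the maximum of C_R occurs at t_opt = ln(k₂/k₁)/(k₂−k₁).
= ln(1.67/0.0556)/(1.67−0.0556) = ln(30.04)/1.614 = 3.402/1.614 = 2.11 min.

2.11 min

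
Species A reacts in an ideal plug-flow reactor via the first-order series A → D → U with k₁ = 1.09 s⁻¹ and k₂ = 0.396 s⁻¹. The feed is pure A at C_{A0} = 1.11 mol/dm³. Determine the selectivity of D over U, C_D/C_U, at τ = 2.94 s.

0.800

Solving the coupled first-order balances gives C_D(τ) = [k₁/(k₂−k₁)]·C_{A0}·(e^(−k₁τ) − e^(−k₂τ)).
e^(−k₁τ) = e^(−1.09×2.94) = e^(−3.205) = 0.04058; e^(−k₂τ) = e^(−1.164) = 0.3122.
C_D = 1.09×1.11/(0.396−1.09) × (0.04058−0.3122) = (-1.743)×(-0.2716) = 0.4735 mol/dm³.
C_A = C_{A0}e^(−k₁τ) = 0.04504 mol/dm³, so C_U = C_{A0}−C_A−C_D = 0.5915 mol/dm³; C_D/C_U = 0.800.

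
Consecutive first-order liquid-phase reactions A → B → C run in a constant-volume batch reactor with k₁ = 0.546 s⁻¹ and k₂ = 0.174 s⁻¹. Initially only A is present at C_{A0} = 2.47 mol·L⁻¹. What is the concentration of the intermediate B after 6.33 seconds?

The intermediate concentration in a first-order A→B→C sequence is C_B = k₁C_{A0}(e^(−k₁t) − e^(−k₂t))/(k₂−k₁).
e^(−k₁t) = e^(−0.546×6.33) = e^(−3.456) = 0.03155; e^(−k₂t) = e^(−1.101) = 0.3324.
C_B = 0.546×2.47/(0.174−0.546) × (0.03155−0.3324) = (-3.625)×(-0.3008) = 1.091 mol·L⁻¹.

1.09 mol·L⁻¹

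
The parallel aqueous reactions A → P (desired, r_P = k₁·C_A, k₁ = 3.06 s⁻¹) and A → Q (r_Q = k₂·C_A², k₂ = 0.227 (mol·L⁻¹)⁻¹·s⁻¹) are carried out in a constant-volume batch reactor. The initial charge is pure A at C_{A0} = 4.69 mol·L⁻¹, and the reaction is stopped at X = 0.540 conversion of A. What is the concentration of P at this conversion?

2.02 mol·L⁻¹

C_A = C_{A0}(1−X) = 2.157 mol·L⁻¹.
Along a PFR/batch, dC_P/dC_A = −r_P/(r_P+r_Q) = −k₁/(k₁+k₂·C_A).
Integrating from C_{A0} to C_A: C_P = (3.06/0.227)·ln[(3.06+0.227·4.69)/(3.06+0.227·2.16)] = 13.48·ln(4.125/3.550) = 2.023 mol·L⁻¹.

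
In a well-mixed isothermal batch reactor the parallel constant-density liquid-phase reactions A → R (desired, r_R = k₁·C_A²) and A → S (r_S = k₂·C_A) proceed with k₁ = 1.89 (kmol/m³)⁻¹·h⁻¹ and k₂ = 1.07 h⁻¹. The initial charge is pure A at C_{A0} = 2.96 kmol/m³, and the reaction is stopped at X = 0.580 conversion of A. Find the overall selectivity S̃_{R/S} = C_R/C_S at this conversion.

3.54

C_A = C_{A0}(1−X) = 1.243 kmol/m³.
Along a PFR/batch, dC_S/dC_A = −r_S/(r_R+r_S) = −k₂/(k₂+k₁·C_A).
Integrating from C_{A0} to C_A: C_S = (1.07/1.89)·ln[(1.07+1.89·2.96)/(1.07+1.89·1.24)] = 0.5661·ln(6.664/3.420) = 0.3778 kmol/m³.
Then C_R = (C_{A0}−C_A) − C_S = 1.717 − 0.3778 = 1.339 kmol/m³.
S̃_{R/S} = C_R/C_S = 1.339/0.3778 = 3.54.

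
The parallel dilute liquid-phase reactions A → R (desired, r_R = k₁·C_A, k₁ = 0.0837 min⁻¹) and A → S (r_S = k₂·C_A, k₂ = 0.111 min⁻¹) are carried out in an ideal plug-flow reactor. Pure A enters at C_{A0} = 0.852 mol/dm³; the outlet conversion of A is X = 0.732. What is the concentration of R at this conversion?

0.268 mol/dm³

C_A = C_{A0}(1−X) = 0.2283 mol/dm³.
Both paths are first order in A, so the instantaneous fraction to R is constant: dC_R/d(−C_A) = k₁/(k₁+k₂) = 0.4299.
C_R = 0.4299·(C_{A0}−C_A) = 0.4299×0.6237 = 0.268 mol/dm³.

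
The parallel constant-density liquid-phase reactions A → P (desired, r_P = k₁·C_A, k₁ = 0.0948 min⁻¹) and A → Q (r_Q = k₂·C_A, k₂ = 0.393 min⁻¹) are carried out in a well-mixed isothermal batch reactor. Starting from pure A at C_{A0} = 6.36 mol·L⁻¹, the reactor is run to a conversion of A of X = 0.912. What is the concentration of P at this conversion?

C_A = C_{A0}(1−X) = 0.5597 mol·L⁻¹.
Both paths are first order in A, so the instantaneous fraction to P is constant: dC_P/d(−C_A) = k₁/(k₁+k₂) = 0.1943.
C_P = 0.1943·(C_{A0}−C_A) = 0.1943×5.800 = 1.13 mol·L⁻¹.

1.13 mol·L⁻¹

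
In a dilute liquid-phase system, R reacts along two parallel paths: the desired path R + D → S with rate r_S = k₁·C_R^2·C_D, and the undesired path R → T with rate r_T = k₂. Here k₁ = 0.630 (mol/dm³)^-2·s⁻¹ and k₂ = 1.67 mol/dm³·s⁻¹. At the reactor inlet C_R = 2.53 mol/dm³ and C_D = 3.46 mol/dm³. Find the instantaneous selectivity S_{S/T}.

8.35

S_{S/T} = r_S/r_T = (k₁·C_R^2·C_D)/(k₂) = (k₁/k₂)·C_R^2·C_D.
= (0.630×2.530^2×3.460) / (1.67) = 13.95/1.670 = 8.35.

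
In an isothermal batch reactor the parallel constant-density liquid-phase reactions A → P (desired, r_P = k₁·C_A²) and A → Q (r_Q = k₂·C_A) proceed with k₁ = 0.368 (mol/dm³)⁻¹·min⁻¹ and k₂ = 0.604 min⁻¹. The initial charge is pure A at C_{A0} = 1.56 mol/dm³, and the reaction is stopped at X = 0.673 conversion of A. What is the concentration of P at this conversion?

C_A = C_{A0}(1−X) = 0.5101 mol/dm³.
Along a PFR/batch, dC_Q/dC_A = −r_Q/(r_P+r_Q) = −k₂/(k₂+k₁·C_A).
Integrating from C_{A0} to C_A: C_Q = (0.604/0.368)·ln[(0.604+0.368·1.56)/(0.604+0.368·0.510)] = 1.641·ln(1.178/0.7917) = 0.6523 mol/dm³.
Then C_P = (C_{A0}−C_A) − C_Q = 1.050 − 0.6523 = 0.3976 mol/dm³.

0.398 mol/dm³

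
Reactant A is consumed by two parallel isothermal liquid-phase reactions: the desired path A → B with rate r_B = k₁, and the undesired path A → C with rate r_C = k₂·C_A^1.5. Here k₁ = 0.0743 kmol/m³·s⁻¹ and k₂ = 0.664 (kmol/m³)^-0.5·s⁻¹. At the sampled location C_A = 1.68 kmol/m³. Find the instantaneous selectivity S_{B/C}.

S_{B/C} = r_B/r_C = (k₁)/(k₂·C_A^1.5) = (k₁/k₂)·C_A^-1.5.
= (0.0743) / (0.664×1.680^1.5) = 0.07430/1.446 = 0.0514.
The undesired path is higher order in A, so low C_A (CSTR or dilute feed) favours B.

0.0514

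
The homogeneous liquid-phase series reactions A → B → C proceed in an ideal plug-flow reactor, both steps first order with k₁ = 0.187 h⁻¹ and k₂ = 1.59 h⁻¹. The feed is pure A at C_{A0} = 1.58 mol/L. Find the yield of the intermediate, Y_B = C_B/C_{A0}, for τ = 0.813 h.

For first-order series with pure A initially, C_B(τ) = k₁C_{A0}/(k₂−k₁)·(e^(−k₁τ) − e^(−k₂τ)).
e^(−k₁τ) = e^(−0.187×0.813) = e^(−0.1520) = 0.8590; e^(−k₂τ) = e^(−1.293) = 0.2745.
C_B = 0.187×1.58/(1.59−0.187) × (0.8590−0.2745) = 0.2106×0.5844 = 0.1231 mol/L.
Y_B = C_B/C_{A0} = 0.1231/1.58 = 0.0779.

0.0779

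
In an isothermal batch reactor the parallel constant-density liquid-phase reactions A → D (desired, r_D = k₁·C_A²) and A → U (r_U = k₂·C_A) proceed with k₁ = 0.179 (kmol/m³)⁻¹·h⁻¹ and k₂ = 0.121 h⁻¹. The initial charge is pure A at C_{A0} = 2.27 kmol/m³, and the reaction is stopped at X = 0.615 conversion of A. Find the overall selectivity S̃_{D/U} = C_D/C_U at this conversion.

C_A = C_{A0}(1−X) = 0.8740 kmol/m³.
Along a PFR/batch, dC_U/dC_A = −r_U/(r_D+r_U) = −k₂/(k₂+k₁·C_A).
Integrating from C_{A0} to C_A: C_U = (0.121/0.179)·ln[(0.121+0.179·2.27)/(0.121+0.179·0.874)] = 0.6760·ln(0.5273/0.2774) = 0.4341 kmol/m³.
Then C_D = (C_{A0}−C_A) − C_U = 1.396 − 0.4341 = 0.9619 kmol/m³.
S̃_{D/U} = C_D/C_U = 0.9619/0.4341 = 2.22.

2.22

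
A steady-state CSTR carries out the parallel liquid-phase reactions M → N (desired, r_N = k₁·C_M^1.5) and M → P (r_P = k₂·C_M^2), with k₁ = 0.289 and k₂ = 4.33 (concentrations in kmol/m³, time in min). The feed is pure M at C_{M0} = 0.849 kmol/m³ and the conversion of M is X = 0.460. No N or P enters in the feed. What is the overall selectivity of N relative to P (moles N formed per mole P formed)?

Exit C_M = C_{M0}(1−X) = 0.849×0.540 = 0.4585 kmol/m³.
A CSTR operates uniformly at the exit composition, giving r_N = 0.08971 and r_P = 0.9101 (each k·C_M^n at C_M = 0.4585).
Overall selectivity = C_N/C_P = r_Nτ/(r_Pτ) = r_N/r_P = 0.0986.

0.0986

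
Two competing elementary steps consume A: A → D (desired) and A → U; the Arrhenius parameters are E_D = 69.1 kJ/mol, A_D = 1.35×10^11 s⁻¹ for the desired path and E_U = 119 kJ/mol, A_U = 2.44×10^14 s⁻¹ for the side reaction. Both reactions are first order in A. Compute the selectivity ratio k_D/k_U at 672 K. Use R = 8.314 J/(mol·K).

k_D/k_U = (A_D/A_U)·exp[−(E_D−E_U)/(RT)] = (A_D/A_U)·exp[(E_U−E_D)/(RT)].
(E_U−E_D)/(RT) = (119−69.1)×10³/(8.314×672) = 49900/5587 = 8.931.
k_D/k_U = (1.35×10^11/2.44×10^14)·exp(8.931) = 5.533×10^-4 × 7566 = 4.19.
Since E_D < E_U, lowering the temperature improves selectivity toward D.

4.19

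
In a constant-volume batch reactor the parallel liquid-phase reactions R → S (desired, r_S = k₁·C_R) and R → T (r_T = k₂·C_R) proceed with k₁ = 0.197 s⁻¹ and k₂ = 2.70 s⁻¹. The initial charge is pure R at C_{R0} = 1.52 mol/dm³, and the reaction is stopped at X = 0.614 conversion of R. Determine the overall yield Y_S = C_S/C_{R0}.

0.0418

C_R = C_{R0}(1−X) = 0.5867 mol/dm³.
Both paths are first order in R, so the instantaneous fraction to S is constant: dC_S/d(−C_R) = k₁/(k₁+k₂) = 0.06800.
C_S = 0.06800·(C_{R0}−C_R) = 0.06800×0.9333 = 0.0635 mol/dm³.
Y_S = C_S/C_{R0} = 0.06346/1.52 = 0.0418.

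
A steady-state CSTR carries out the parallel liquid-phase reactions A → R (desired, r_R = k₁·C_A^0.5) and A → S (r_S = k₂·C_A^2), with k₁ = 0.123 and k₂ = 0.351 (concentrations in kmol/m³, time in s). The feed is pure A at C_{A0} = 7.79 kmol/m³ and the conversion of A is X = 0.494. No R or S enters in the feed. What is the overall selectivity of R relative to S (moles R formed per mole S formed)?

0.0448

Exit C_A = C_{A0}(1−X) = 7.79×0.506 = 3.942 kmol/m³.
Rates in a CSTR are evaluated at the outlet concentration: r_R = 0.123×3.942^0.5 = 0.2442, r_S = 0.351×3.942^2 = 5.454.
Overall selectivity = C_R/C_S = r_Rτ/(r_Sτ) = r_R/r_S = 0.0448.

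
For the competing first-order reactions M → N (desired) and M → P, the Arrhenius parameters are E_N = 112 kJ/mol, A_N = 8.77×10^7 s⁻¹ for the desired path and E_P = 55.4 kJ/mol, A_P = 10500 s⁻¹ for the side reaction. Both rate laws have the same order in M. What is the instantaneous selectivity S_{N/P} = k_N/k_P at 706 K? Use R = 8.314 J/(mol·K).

k_N/k_P = (A_N/A_P)·exp[−(E_N−E_P)/(RT)] = (A_N/A_P)·exp[(E_P−E_N)/(RT)].
(E_P−E_N)/(RT) = (55.4−112)×10³/(8.314×706) = -56600/5870 = -9.643.
k_N/k_P = (8.77×10^7/10500)·exp(-9.643) = 8352 × 6.489×10^-5 = 0.542.
Since E_N > E_P, raising the temperature improves selectivity toward N.

0.542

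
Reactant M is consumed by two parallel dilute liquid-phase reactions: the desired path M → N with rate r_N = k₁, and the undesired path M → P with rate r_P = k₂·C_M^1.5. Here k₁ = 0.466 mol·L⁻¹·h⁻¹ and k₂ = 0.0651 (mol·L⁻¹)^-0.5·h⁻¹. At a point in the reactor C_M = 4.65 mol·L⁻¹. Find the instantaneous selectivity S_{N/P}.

0.714

S_{N/P} = r_N/r_P = (k₁)/(k₂·C_M^1.5) = (k₁/k₂)·C_M^-1.5.
= (0.466) / (0.0651×4.650^1.5) = 0.4660/0.6528 = 0.714.
The undesired path is higher order in M, so low C_M (CSTR or dilute feed) favours N.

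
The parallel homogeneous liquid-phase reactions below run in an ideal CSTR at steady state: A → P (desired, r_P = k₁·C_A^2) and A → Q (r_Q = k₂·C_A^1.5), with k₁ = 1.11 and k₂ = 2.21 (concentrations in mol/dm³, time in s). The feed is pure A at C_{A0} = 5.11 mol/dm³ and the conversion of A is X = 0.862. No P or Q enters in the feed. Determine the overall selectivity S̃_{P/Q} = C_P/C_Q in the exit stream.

Exit C_A = C_{A0}(1−X) = 5.11×0.138 = 0.7052 mol/dm³.
In a CSTR the entire volume is at exit conditions, so r_P = 1.11×0.7052^2 = 0.5520 and r_Q = 2.21×0.7052^1.5 = 1.309.
Overall selectivity = C_P/C_Q = r_Pτ/(r_Qτ) = r_P/r_Q = 0.422.

0.422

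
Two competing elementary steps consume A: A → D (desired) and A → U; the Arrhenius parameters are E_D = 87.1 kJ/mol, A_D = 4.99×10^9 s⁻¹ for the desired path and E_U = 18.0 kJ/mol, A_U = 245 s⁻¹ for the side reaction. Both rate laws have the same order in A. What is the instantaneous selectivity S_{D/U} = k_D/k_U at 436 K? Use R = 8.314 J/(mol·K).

0.107

With equal orders, S_{D/U} = k_D/k_U = (A_D/A_U)·exp[(E_U−E_D)/(RT)].
(E_U−E_D)/(RT) = (18.0−87.1)×10³/(8.314×436) = -69100/3625 = -19.06.
k_D/k_U = (4.99×10^9/245)·exp(-19.06) = 2.037×10^7 × 5.263×10^-9 = 0.107.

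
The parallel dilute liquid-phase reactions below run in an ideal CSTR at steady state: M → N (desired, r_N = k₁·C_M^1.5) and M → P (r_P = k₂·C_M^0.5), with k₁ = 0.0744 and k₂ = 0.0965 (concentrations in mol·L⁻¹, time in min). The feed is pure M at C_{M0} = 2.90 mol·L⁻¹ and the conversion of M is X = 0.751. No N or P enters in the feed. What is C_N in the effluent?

0.779 mol·L⁻¹

Exit C_M = C_{M0}(1−X) = 2.90×0.249 = 0.7221 mol·L⁻¹.
In a CSTR the entire volume is at exit conditions, so r_N = 0.0744×0.7221^1.5 = 0.04565 and r_P = 0.0965×0.7221^0.5 = 0.08200.
Fraction of consumed M going to N: r_N/(r_N+r_P) = 0.3576.
C_N = 0.3576·C_{M0}·X = 0.3576×2.90×0.751 = 0.779 mol·L⁻¹.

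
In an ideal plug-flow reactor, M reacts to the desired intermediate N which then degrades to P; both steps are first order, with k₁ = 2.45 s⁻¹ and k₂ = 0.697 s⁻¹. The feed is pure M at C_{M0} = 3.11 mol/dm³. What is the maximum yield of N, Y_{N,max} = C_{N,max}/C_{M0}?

At the optimum, C_{N,max}/C_{M0} = (k₁/k₂)^[k₂/(k₂−k₁)].
= (2.45/0.697)^(0.697/(0.697−2.45)) = (3.515)^(-0.3976) = 0.6066.

0.607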